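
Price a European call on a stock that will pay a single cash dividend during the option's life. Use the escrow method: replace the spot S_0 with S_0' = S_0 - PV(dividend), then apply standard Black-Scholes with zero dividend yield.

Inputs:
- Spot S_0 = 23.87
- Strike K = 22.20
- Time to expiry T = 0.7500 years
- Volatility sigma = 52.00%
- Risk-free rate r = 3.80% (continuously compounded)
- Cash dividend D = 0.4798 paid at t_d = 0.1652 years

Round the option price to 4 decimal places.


PV(D) = D * exp(-r * t_d) = 0.4798 * 0.99374206 = 0.47679744
S_0' = S_0 - PV(D) = 23.8700 - 0.47679744 = 23.39320256
d1 = (ln(S_0'/K) + (r + sigma^2/2)*T) / (sigma*sqrt(T)) = 0.40470744
d2 = d1 - sigma*sqrt(T) = -0.04562577
exp(-rT) = 0.97190229
N(d1) = 0.65715372; N(d2) = 0.48180427
C = S_0' * N(d1) - K * exp(-rT) * N(d2) = 23.39320256 * 0.65715372 - 22.2000 * 0.97190229 * 0.48180427 = 4.9774

Answer: Price = 4.9774


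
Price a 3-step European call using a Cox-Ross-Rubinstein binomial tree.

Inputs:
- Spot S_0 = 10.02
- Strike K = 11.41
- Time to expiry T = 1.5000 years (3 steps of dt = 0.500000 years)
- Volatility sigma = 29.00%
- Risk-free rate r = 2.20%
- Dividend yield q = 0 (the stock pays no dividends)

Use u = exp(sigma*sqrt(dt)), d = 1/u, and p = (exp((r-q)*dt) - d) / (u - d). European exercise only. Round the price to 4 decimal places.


Answer: Price = V(0,0) = 1.0489

Derivation:
dt = T/N = 0.500000
u = exp(sigma*sqrt(dt)) = 1.227600; d = 1/u = 0.814598
p = (exp((r-q)*dt) - d) / (u - d) = 0.475695
Discount per step: exp(-r*dt) = 0.989060
Stock lattice S(k, i) with i counting down-moves:
  k=0: S(0,0) = 10.0200
  k=1: S(1,0) = 12.3006; S(1,1) = 8.1623
  k=2: S(2,0) = 15.1002; S(2,1) = 10.0200; S(2,2) = 6.6490
  k=3: S(3,0) = 18.5369; S(3,1) = 12.3006; S(3,2) = 8.1623; S(3,3) = 5.4162
Terminal payoffs V(N, i) = max(S_T - K, 0):
  V(3,0) = 7.126949; V(3,1) = 0.890551; V(3,2) = 0.000000; V(3,3) = 0.000000
Backward induction: V(k, i) = exp(-r*dt) * [p * V(k+1, i) + (1-p) * V(k+1, i+1)].
  V(2,0) = exp(-r*dt) * [p*7.126949 + (1-p)*0.890551] = 3.814978
  V(2,1) = exp(-r*dt) * [p*0.890551 + (1-p)*0.000000] = 0.418996
  V(2,2) = exp(-r*dt) * [p*0.000000 + (1-p)*0.000000] = 0.000000
  V(1,0) = exp(-r*dt) * [p*3.814978 + (1-p)*0.418996] = 2.012191
  V(1,1) = exp(-r*dt) * [p*0.418996 + (1-p)*0.000000] = 0.197134
  V(0,0) = exp(-r*dt) * [p*2.012191 + (1-p)*0.197134] = 1.048945


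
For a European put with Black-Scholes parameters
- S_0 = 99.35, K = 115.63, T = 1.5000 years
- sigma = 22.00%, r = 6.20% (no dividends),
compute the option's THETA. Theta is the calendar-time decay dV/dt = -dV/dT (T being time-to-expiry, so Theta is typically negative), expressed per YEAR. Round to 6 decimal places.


d1 = -0.0833066605; d2 = -0.3527505322
phi(d1) = 0.3975603498; exp(-qT) = 1.0000000000; exp(-rT) = 0.9111935003
Theta = -S*exp(-qT)*phi(d1)*sigma/(2*sqrt(T)) + r*K*exp(-rT)*N(-d2) - q*S*exp(-qT)*N(-d1)
N(-d1) = 0.5331961478; N(-d2) = 0.6378622639; sqrt(T) = 1.2247448714
Term 1 = -99.3500 * 1.0000000000 * 0.3975603498 * 0.2200 / (2 * 1.2247448714) = -3.5474639529
Term 2 = 0.0620 * 115.6300 * 0.9111935003 * 0.6378622639 = 4.1667720110
Term 3 = 0 (no dividend yield, q = 0)
Theta = -3.5474639529 + (4.1667720110) + (0.0000000000) = 0.619308

Answer: Theta = 0.619308


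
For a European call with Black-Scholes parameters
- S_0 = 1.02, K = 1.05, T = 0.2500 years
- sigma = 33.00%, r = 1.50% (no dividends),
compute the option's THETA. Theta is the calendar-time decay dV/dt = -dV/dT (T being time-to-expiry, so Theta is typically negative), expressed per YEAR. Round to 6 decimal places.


Answer: Theta = -0.140336

Derivation:
d1 = -0.0704547689; d2 = -0.2354547689
phi(d1) = 0.3979533584; exp(-qT) = 1.0000000000; exp(-rT) = 0.9962570225
Theta = -S*exp(-qT)*phi(d1)*sigma/(2*sqrt(T)) - r*K*exp(-rT)*N(d2) + q*S*exp(-qT)*N(d1)
N(d1) = 0.4719158501; N(d2) = 0.4069278906; sqrt(T) = 0.5000000000
Term 1 = -1.0200 * 1.0000000000 * 0.3979533584 * 0.3300 / (2 * 0.5000000000) = -0.1339511004
Term 2 = -0.0150 * 1.0500 * 0.9962570225 * 0.4069278906 = -0.0063851251
Term 3 = 0 (no dividend yield, q = 0)
Theta = -0.1339511004 + (-0.0063851251) + (0.0000000000) = -0.140336


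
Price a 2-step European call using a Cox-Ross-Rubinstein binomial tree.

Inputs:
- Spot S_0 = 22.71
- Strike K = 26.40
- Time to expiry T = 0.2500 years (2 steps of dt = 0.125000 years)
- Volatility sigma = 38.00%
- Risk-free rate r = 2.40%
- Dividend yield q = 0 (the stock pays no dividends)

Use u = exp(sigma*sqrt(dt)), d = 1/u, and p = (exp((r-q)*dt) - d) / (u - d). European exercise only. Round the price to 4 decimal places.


dt = T/N = 0.125000
u = exp(sigma*sqrt(dt)) = 1.143793; d = 1/u = 0.874284
p = (exp((r-q)*dt) - d) / (u - d) = 0.477611
Discount per step: exp(-r*dt) = 0.997004
Stock lattice S(k, i) with i counting down-moves:
  k=0: S(0,0) = 22.7100
  k=1: S(1,0) = 25.9755; S(1,1) = 19.8550
  k=2: S(2,0) = 29.7107; S(2,1) = 22.7100; S(2,2) = 17.3589
Terminal payoffs V(N, i) = max(S_T - K, 0):
  V(2,0) = 3.310661; V(2,1) = 0.000000; V(2,2) = 0.000000
Backward induction: V(k, i) = exp(-r*dt) * [p * V(k+1, i) + (1-p) * V(k+1, i+1)].
  V(1,0) = exp(-r*dt) * [p*3.310661 + (1-p)*0.000000] = 1.576471
  V(1,1) = exp(-r*dt) * [p*0.000000 + (1-p)*0.000000] = 0.000000
  V(0,0) = exp(-r*dt) * [p*1.576471 + (1-p)*0.000000] = 0.750684

Answer: Price = V(0,0) = 0.7507


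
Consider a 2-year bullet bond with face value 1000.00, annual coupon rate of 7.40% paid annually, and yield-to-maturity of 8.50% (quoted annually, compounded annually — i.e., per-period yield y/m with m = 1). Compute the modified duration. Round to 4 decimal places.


Answer: Modified duration = 1.7792

Derivation:
Coupon per period c = face * coupon_rate / m = 74.000000
Periods per year m = 1; per-period yield y/m = 0.085000
Number of cashflows N = 2
Cashflows (t years, CF_t, discount factor 1/(1+y/m)^(m*t), PV):
  t = 1.0000: CF_t = 74.000000, DF = 0.921659, PV = 68.202765
  t = 2.0000: CF_t = 1074.000000, DF = 0.849455, PV = 912.314978
Price P = sum_t PV_t = 980.517743
First compute Macaulay numerator sum_t t * PV_t:
  t * PV_t at t = 1.0000: 68.202765
  t * PV_t at t = 2.0000: 1824.629956
Macaulay duration D = 1892.832721 / 980.517743 = 1.930442
Modified duration = D / (1 + y/m) = 1.930442 / (1 + 0.085000) = 1.779209


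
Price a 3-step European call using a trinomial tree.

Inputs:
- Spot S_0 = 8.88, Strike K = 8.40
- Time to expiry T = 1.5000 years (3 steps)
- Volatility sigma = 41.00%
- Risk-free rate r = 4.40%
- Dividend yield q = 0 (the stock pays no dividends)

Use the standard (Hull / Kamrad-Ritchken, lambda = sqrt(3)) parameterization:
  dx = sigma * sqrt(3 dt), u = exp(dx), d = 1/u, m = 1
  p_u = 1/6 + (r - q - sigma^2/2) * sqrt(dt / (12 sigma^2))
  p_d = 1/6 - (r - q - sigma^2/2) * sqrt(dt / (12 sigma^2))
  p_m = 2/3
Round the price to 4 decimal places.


dt = T/N = 0.500000; dx = sigma*sqrt(3*dt) = 0.502145
u = exp(dx) = 1.652262; d = 1/u = 0.605231
p_u = 0.146727, p_m = 0.666667, p_d = 0.186606
Discount per step: exp(-r*dt) = 0.978240
Stock lattice S(k, j) with j the centered position index:
  k=0: S(0,+0) = 8.8800
  k=1: S(1,-1) = 5.3744; S(1,+0) = 8.8800; S(1,+1) = 14.6721
  k=2: S(2,-2) = 3.2528; S(2,-1) = 5.3744; S(2,+0) = 8.8800; S(2,+1) = 14.6721; S(2,+2) = 24.2421
  k=3: S(3,-3) = 1.9687; S(3,-2) = 3.2528; S(3,-1) = 5.3744; S(3,+0) = 8.8800; S(3,+1) = 14.6721; S(3,+2) = 24.2421; S(3,+3) = 40.0544
Terminal payoffs V(N, j) = max(S_T - K, 0):
  V(3,-3) = 0.000000; V(3,-2) = 0.000000; V(3,-1) = 0.000000; V(3,+0) = 0.480000; V(3,+1) = 6.272089; V(3,+2) = 15.842138; V(3,+3) = 31.654369
Backward induction: V(k, j) = exp(-r*dt) * [p_u * V(k+1, j+1) + p_m * V(k+1, j) + p_d * V(k+1, j-1)]
  V(2,-2) = exp(-r*dt) * [p_u*0.000000 + p_m*0.000000 + p_d*0.000000] = 0.000000
  V(2,-1) = exp(-r*dt) * [p_u*0.480000 + p_m*0.000000 + p_d*0.000000] = 0.068897
  V(2,+0) = exp(-r*dt) * [p_u*6.272089 + p_m*0.480000 + p_d*0.000000] = 1.213298
  V(2,+1) = exp(-r*dt) * [p_u*15.842138 + p_m*6.272089 + p_d*0.480000] = 6.451921
  V(2,+2) = exp(-r*dt) * [p_u*31.654369 + p_m*15.842138 + p_d*6.272089] = 16.020046
  V(1,-1) = exp(-r*dt) * [p_u*1.213298 + p_m*0.068897 + p_d*0.000000] = 0.219082
  V(1,+0) = exp(-r*dt) * [p_u*6.451921 + p_m*1.213298 + p_d*0.068897] = 1.729914
  V(1,+1) = exp(-r*dt) * [p_u*16.020046 + p_m*6.451921 + p_d*1.213298] = 6.728597
  V(0,+0) = exp(-r*dt) * [p_u*6.728597 + p_m*1.729914 + p_d*0.219082] = 2.133959

Answer: Price = V(0,0) = 2.1340


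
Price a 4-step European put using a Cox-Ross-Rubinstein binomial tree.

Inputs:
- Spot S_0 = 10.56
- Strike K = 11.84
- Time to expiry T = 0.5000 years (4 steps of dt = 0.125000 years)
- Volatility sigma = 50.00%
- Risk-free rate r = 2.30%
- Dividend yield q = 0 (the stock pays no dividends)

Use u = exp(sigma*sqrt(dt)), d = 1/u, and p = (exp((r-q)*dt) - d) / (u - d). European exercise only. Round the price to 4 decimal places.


Answer: Price = V(0,0) = 2.2609

Derivation:
dt = T/N = 0.125000
u = exp(sigma*sqrt(dt)) = 1.193365; d = 1/u = 0.837967
p = (exp((r-q)*dt) - d) / (u - d) = 0.464022
Discount per step: exp(-r*dt) = 0.997129
Stock lattice S(k, i) with i counting down-moves:
  k=0: S(0,0) = 10.5600
  k=1: S(1,0) = 12.6019; S(1,1) = 8.8489
  k=2: S(2,0) = 15.0387; S(2,1) = 10.5600; S(2,2) = 7.4151
  k=3: S(3,0) = 17.9466; S(3,1) = 12.6019; S(3,2) = 8.8489; S(3,3) = 6.2136
  k=4: S(4,0) = 21.4169; S(4,1) = 15.0387; S(4,2) = 10.5600; S(4,3) = 7.4151; S(4,4) = 5.2068
Terminal payoffs V(N, i) = max(K - S_T, 0):
  V(4,0) = 0.000000; V(4,1) = 0.000000; V(4,2) = 1.280000; V(4,3) = 4.424889; V(4,4) = 6.633195
Backward induction: V(k, i) = exp(-r*dt) * [p * V(k+1, i) + (1-p) * V(k+1, i+1)].
  V(3,0) = exp(-r*dt) * [p*0.000000 + (1-p)*0.000000] = 0.000000
  V(3,1) = exp(-r*dt) * [p*0.000000 + (1-p)*1.280000] = 0.684083
  V(3,2) = exp(-r*dt) * [p*1.280000 + (1-p)*4.424889] = 2.957079
  V(3,3) = exp(-r*dt) * [p*4.424889 + (1-p)*6.633195] = 5.592392
  V(2,0) = exp(-r*dt) * [p*0.000000 + (1-p)*0.684083] = 0.365601
  V(2,1) = exp(-r*dt) * [p*0.684083 + (1-p)*2.957079] = 1.896898
  V(2,2) = exp(-r*dt) * [p*2.957079 + (1-p)*5.592392] = 4.357005
  V(1,0) = exp(-r*dt) * [p*0.365601 + (1-p)*1.896898] = 1.182937
  V(1,1) = exp(-r*dt) * [p*1.896898 + (1-p)*4.357005] = 3.206230
  V(0,0) = exp(-r*dt) * [p*1.182937 + (1-p)*3.206230] = 2.260869


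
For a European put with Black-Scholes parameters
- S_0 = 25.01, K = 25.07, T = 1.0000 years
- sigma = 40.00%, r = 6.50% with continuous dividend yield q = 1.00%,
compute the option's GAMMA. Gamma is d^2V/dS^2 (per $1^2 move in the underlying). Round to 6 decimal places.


d1 = 0.3315095818; d2 = -0.0684904182
phi(d1) = 0.3776120872; exp(-qT) = 0.9900498337; exp(-rT) = 0.9370674634
Gamma = exp(-qT) * phi(d1) / (S * sigma * sqrt(T)) = 0.9900498337 * 0.3776120872 / (25.0100 * 0.4000 * 1.0000000000) = 0.037371

Answer: Gamma = 0.037371


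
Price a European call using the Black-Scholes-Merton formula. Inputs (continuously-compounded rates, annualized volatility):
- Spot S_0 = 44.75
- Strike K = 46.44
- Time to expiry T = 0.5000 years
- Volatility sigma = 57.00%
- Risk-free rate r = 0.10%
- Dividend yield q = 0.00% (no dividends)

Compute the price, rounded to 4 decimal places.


Answer: Price = 6.4764

Derivation:
d1 = (ln(S/K) + (r - q + 0.5*sigma^2) * T) / (sigma * sqrt(T)) = 0.11079318
d2 = d1 - sigma * sqrt(T) = -0.29225768
exp(-rT) = 0.99950012; exp(-qT) = 1.00000000
C = S_0 * exp(-qT) * N(d1) - K * exp(-rT) * N(d2)
N(d1) = 0.54410982; N(d2) = 0.38504481
C = 44.7500 * 1.00000000 * 0.54410982 - 46.4400 * 0.99950012 * 0.38504481 = 6.4764


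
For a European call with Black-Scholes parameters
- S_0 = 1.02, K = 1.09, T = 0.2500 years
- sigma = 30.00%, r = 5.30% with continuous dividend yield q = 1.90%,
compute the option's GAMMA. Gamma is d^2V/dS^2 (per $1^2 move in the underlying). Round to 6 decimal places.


d1 = -0.3108337930; d2 = -0.4608337930
phi(d1) = 0.3801279560; exp(-qT) = 0.9952612634; exp(-rT) = 0.9868373948
Gamma = exp(-qT) * phi(d1) / (S * sigma * sqrt(T)) = 0.9952612634 * 0.3801279560 / (1.0200 * 0.3000 * 0.5000000000) = 2.472723

Answer: Gamma = 2.472723


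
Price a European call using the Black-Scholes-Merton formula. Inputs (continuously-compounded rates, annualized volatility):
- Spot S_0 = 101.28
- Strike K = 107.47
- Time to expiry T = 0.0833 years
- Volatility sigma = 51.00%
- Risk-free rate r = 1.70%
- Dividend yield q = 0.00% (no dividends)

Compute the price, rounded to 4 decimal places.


d1 = (ln(S/K) + (r - q + 0.5*sigma^2) * T) / (sigma * sqrt(T)) = -0.31980405
d2 = d1 - sigma * sqrt(T) = -0.46699892
exp(-rT) = 0.99858490; exp(-qT) = 1.00000000
C = S_0 * exp(-qT) * N(d1) - K * exp(-rT) * N(d2)
N(d1) = 0.37455844; N(d2) = 0.32025033
C = 101.2800 * 1.00000000 * 0.37455844 - 107.4700 * 0.99858490 * 0.32025033 = 3.5667

Answer: Price = 3.5667


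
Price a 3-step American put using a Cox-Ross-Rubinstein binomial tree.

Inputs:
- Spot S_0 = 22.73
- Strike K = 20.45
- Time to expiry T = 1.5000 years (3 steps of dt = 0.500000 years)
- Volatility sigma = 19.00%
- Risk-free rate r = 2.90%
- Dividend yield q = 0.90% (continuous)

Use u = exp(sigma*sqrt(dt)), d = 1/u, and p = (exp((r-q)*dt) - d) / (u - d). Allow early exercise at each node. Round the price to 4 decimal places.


Answer: Price = V(0,0) = 0.8730

Derivation:
dt = T/N = 0.500000
u = exp(sigma*sqrt(dt)) = 1.143793; d = 1/u = 0.874284
p = (exp((r-q)*dt) - d) / (u - d) = 0.503753
Discount per step: exp(-r*dt) = 0.985605
Stock lattice S(k, i) with i counting down-moves:
  k=0: S(0,0) = 22.7300
  k=1: S(1,0) = 25.9984; S(1,1) = 19.8725
  k=2: S(2,0) = 29.7368; S(2,1) = 22.7300; S(2,2) = 17.3742
  k=3: S(3,0) = 34.0128; S(3,1) = 25.9984; S(3,2) = 19.8725; S(3,3) = 15.1900
Terminal payoffs V(N, i) = max(K - S_T, 0):
  V(3,0) = 0.000000; V(3,1) = 0.000000; V(3,2) = 0.577530; V(3,3) = 5.260039
Backward induction: V(k, i) = exp(-r*dt) * [p * V(k+1, i) + (1-p) * V(k+1, i+1)]; then take max(V_cont, immediate exercise) for American.
  V(2,0) = exp(-r*dt) * [p*0.000000 + (1-p)*0.000000] = 0.000000; exercise = 0.000000; V(2,0) = max -> 0.000000
  V(2,1) = exp(-r*dt) * [p*0.000000 + (1-p)*0.577530] = 0.282472; exercise = 0.000000; V(2,1) = max -> 0.282472
  V(2,2) = exp(-r*dt) * [p*0.577530 + (1-p)*5.260039] = 2.859445; exercise = 3.075822; V(2,2) = max -> 3.075822
  V(1,0) = exp(-r*dt) * [p*0.000000 + (1-p)*0.282472] = 0.138158; exercise = 0.000000; V(1,0) = max -> 0.138158
  V(1,1) = exp(-r*dt) * [p*0.282472 + (1-p)*3.075822] = 1.644641; exercise = 0.577530; V(1,1) = max -> 1.644641
  V(0,0) = exp(-r*dt) * [p*0.138158 + (1-p)*1.644641] = 0.872994; exercise = 0.000000; V(0,0) = max -> 0.872994


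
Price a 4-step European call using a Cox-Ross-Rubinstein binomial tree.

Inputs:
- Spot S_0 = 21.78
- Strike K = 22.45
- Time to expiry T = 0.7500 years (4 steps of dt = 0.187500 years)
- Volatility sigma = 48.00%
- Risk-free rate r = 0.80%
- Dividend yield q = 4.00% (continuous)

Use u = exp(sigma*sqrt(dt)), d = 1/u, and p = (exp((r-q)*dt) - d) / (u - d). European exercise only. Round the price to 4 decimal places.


dt = T/N = 0.187500
u = exp(sigma*sqrt(dt)) = 1.231024; d = 1/u = 0.812332
p = (exp((r-q)*dt) - d) / (u - d) = 0.433937
Discount per step: exp(-r*dt) = 0.998501
Stock lattice S(k, i) with i counting down-moves:
  k=0: S(0,0) = 21.7800
  k=1: S(1,0) = 26.8117; S(1,1) = 17.6926
  k=2: S(2,0) = 33.0058; S(2,1) = 21.7800; S(2,2) = 14.3723
  k=3: S(3,0) = 40.6310; S(3,1) = 26.8117; S(3,2) = 17.6926; S(3,3) = 11.6750
  k=4: S(4,0) = 50.0177; S(4,1) = 33.0058; S(4,2) = 21.7800; S(4,3) = 14.3723; S(4,4) = 9.4840
Terminal payoffs V(N, i) = max(S_T - K, 0):
  V(4,0) = 27.567678; V(4,1) = 10.555833; V(4,2) = 0.000000; V(4,3) = 0.000000; V(4,4) = 0.000000
Backward induction: V(k, i) = exp(-r*dt) * [p * V(k+1, i) + (1-p) * V(k+1, i+1)].
  V(3,0) = exp(-r*dt) * [p*27.567678 + (1-p)*10.555833] = 17.911020
  V(3,1) = exp(-r*dt) * [p*10.555833 + (1-p)*0.000000] = 4.573704
  V(3,2) = exp(-r*dt) * [p*0.000000 + (1-p)*0.000000] = 0.000000
  V(3,3) = exp(-r*dt) * [p*0.000000 + (1-p)*0.000000] = 0.000000
  V(2,0) = exp(-r*dt) * [p*17.911020 + (1-p)*4.573704] = 10.345732
  V(2,1) = exp(-r*dt) * [p*4.573704 + (1-p)*0.000000] = 1.981726
  V(2,2) = exp(-r*dt) * [p*0.000000 + (1-p)*0.000000] = 0.000000
  V(1,0) = exp(-r*dt) * [p*10.345732 + (1-p)*1.981726] = 5.602770
  V(1,1) = exp(-r*dt) * [p*1.981726 + (1-p)*0.000000] = 0.858656
  V(0,0) = exp(-r*dt) * [p*5.602770 + (1-p)*0.858656] = 2.912931

Answer: Price = V(0,0) = 2.9129


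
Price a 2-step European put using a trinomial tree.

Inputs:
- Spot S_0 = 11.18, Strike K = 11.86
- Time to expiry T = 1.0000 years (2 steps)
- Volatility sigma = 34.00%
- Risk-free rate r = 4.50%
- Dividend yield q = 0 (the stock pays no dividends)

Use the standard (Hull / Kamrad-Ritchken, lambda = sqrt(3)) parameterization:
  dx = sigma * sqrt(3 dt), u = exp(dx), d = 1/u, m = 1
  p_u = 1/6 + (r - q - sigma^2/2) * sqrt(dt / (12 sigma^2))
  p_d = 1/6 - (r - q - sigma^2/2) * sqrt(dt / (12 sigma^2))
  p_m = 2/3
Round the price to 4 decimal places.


dt = T/N = 0.500000; dx = sigma*sqrt(3*dt) = 0.416413
u = exp(dx) = 1.516512; d = 1/u = 0.659408
p_u = 0.158982, p_m = 0.666667, p_d = 0.174351
Discount per step: exp(-r*dt) = 0.977751
Stock lattice S(k, j) with j the centered position index:
  k=0: S(0,+0) = 11.1800
  k=1: S(1,-1) = 7.3722; S(1,+0) = 11.1800; S(1,+1) = 16.9546
  k=2: S(2,-2) = 4.8613; S(2,-1) = 7.3722; S(2,+0) = 11.1800; S(2,+1) = 16.9546; S(2,+2) = 25.7119
Terminal payoffs V(N, j) = max(K - S_T, 0):
  V(2,-2) = 6.998729; V(2,-1) = 4.487822; V(2,+0) = 0.680000; V(2,+1) = 0.000000; V(2,+2) = 0.000000
Backward induction: V(k, j) = exp(-r*dt) * [p_u * V(k+1, j+1) + p_m * V(k+1, j) + p_d * V(k+1, j-1)]
  V(1,-1) = exp(-r*dt) * [p_u*0.680000 + p_m*4.487822 + p_d*6.998729] = 4.224107
  V(1,+0) = exp(-r*dt) * [p_u*0.000000 + p_m*0.680000 + p_d*4.487822] = 1.208296
  V(1,+1) = exp(-r*dt) * [p_u*0.000000 + p_m*0.000000 + p_d*0.680000] = 0.115921
  V(0,+0) = exp(-r*dt) * [p_u*0.115921 + p_m*1.208296 + p_d*4.224107] = 1.525721

Answer: Price = V(0,0) = 1.5257


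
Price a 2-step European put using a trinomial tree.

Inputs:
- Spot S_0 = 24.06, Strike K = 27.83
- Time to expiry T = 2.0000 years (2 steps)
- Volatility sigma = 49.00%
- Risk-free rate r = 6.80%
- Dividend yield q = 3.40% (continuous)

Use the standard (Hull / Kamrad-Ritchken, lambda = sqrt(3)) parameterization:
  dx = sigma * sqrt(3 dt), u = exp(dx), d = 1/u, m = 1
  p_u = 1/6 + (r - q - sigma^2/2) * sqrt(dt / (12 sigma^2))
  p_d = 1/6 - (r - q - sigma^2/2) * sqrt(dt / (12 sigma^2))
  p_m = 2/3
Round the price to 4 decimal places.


Answer: Price = V(0,0) = 7.0296

Derivation:
dt = T/N = 1.000000; dx = sigma*sqrt(3*dt) = 0.848705
u = exp(dx) = 2.336619; d = 1/u = 0.427969
p_u = 0.115972, p_m = 0.666667, p_d = 0.217362
Discount per step: exp(-r*dt) = 0.934260
Stock lattice S(k, j) with j the centered position index:
  k=0: S(0,+0) = 24.0600
  k=1: S(1,-1) = 10.2969; S(1,+0) = 24.0600; S(1,+1) = 56.2190
  k=2: S(2,-2) = 4.4068; S(2,-1) = 10.2969; S(2,+0) = 24.0600; S(2,+1) = 56.2190; S(2,+2) = 131.3625
Terminal payoffs V(N, j) = max(K - S_T, 0):
  V(2,-2) = 23.423235; V(2,-1) = 17.533070; V(2,+0) = 3.770000; V(2,+1) = 0.000000; V(2,+2) = 0.000000
Backward induction: V(k, j) = exp(-r*dt) * [p_u * V(k+1, j+1) + p_m * V(k+1, j) + p_d * V(k+1, j-1)]
  V(1,-1) = exp(-r*dt) * [p_u*3.770000 + p_m*17.533070 + p_d*23.423235] = 16.085384
  V(1,+0) = exp(-r*dt) * [p_u*0.000000 + p_m*3.770000 + p_d*17.533070] = 5.908589
  V(1,+1) = exp(-r*dt) * [p_u*0.000000 + p_m*0.000000 + p_d*3.770000] = 0.765583
  V(0,+0) = exp(-r*dt) * [p_u*0.765583 + p_m*5.908589 + p_d*16.085384] = 7.029553


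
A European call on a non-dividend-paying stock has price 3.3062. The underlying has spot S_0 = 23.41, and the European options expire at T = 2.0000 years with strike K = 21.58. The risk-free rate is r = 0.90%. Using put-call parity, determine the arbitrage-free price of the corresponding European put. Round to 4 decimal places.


Put-call parity: C - P = S_0 * exp(-qT) - K * exp(-rT).
S_0 * exp(-qT) = 23.4100 * 1.00000000 = 23.41000000
K * exp(-rT) = 21.5800 * 0.98216103 = 21.19503508
P = C - S*exp(-qT) + K*exp(-rT)
P = 3.3062 - 23.41000000 + 21.19503508 = 1.0912

Answer: Put price = 1.0912


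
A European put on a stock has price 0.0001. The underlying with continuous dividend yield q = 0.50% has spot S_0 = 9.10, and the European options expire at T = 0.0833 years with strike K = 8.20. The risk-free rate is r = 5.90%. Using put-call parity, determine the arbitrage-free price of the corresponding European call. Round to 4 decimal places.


Answer: Call price = 0.9365

Derivation:
Put-call parity: C - P = S_0 * exp(-qT) - K * exp(-rT).
S_0 * exp(-qT) = 9.1000 * 0.99958359 = 9.09621064
K * exp(-rT) = 8.2000 * 0.99509736 = 8.15979833
C = P + S*exp(-qT) - K*exp(-rT)
C = 0.0001 + 9.09621064 - 8.15979833 = 0.9365


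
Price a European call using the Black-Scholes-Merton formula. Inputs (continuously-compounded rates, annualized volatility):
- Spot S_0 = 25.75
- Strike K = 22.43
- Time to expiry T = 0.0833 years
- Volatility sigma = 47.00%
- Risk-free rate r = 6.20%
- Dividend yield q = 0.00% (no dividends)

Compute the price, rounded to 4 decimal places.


Answer: Price = 3.6786

Derivation:
d1 = (ln(S/K) + (r - q + 0.5*sigma^2) * T) / (sigma * sqrt(T)) = 1.12348077
d2 = d1 - sigma * sqrt(T) = 0.98783060
exp(-rT) = 0.99484871; exp(-qT) = 1.00000000
C = S_0 * exp(-qT) * N(d1) - K * exp(-rT) * N(d2)
N(d1) = 0.86938332; N(d2) = 0.83838219
C = 25.7500 * 1.00000000 * 0.86938332 - 22.4300 * 0.99484871 * 0.83838219 = 3.6786


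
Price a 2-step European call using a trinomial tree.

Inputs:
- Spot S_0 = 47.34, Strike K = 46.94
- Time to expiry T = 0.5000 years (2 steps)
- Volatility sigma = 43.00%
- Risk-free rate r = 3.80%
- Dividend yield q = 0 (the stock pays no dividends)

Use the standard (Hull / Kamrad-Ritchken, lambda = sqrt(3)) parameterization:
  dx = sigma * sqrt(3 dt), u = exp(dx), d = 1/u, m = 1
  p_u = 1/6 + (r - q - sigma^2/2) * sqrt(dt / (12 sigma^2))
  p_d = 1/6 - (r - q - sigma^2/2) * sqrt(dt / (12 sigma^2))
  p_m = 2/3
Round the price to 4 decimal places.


Answer: Price = V(0,0) = 5.5600

Derivation:
dt = T/N = 0.250000; dx = sigma*sqrt(3*dt) = 0.372391
u = exp(dx) = 1.451200; d = 1/u = 0.689085
p_u = 0.148390, p_m = 0.666667, p_d = 0.184944
Discount per step: exp(-r*dt) = 0.990545
Stock lattice S(k, j) with j the centered position index:
  k=0: S(0,+0) = 47.3400
  k=1: S(1,-1) = 32.6213; S(1,+0) = 47.3400; S(1,+1) = 68.6998
  k=2: S(2,-2) = 22.4788; S(2,-1) = 32.6213; S(2,+0) = 47.3400; S(2,+1) = 68.6998; S(2,+2) = 99.6972
Terminal payoffs V(N, j) = max(S_T - K, 0):
  V(2,-2) = 0.000000; V(2,-1) = 0.000000; V(2,+0) = 0.400000; V(2,+1) = 21.759816; V(2,+2) = 52.757186
Backward induction: V(k, j) = exp(-r*dt) * [p_u * V(k+1, j+1) + p_m * V(k+1, j) + p_d * V(k+1, j-1)]
  V(1,-1) = exp(-r*dt) * [p_u*0.400000 + p_m*0.000000 + p_d*0.000000] = 0.058795
  V(1,+0) = exp(-r*dt) * [p_u*21.759816 + p_m*0.400000 + p_d*0.000000] = 3.462544
  V(1,+1) = exp(-r*dt) * [p_u*52.757186 + p_m*21.759816 + p_d*0.400000] = 22.197256
  V(0,+0) = exp(-r*dt) * [p_u*22.197256 + p_m*3.462544 + p_d*0.058795] = 5.560004


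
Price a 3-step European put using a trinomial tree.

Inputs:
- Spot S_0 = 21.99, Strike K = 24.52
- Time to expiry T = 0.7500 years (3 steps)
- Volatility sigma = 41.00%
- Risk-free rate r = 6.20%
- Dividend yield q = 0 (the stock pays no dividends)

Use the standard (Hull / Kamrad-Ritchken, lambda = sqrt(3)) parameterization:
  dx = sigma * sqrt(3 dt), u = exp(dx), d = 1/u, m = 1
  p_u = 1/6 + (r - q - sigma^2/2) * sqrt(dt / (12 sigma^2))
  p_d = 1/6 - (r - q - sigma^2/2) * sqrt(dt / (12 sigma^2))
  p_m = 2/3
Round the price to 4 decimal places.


Answer: Price = V(0,0) = 4.0123

Derivation:
dt = T/N = 0.250000; dx = sigma*sqrt(3*dt) = 0.355070
u = exp(dx) = 1.426281; d = 1/u = 0.701124
p_u = 0.158904, p_m = 0.666667, p_d = 0.174429
Discount per step: exp(-r*dt) = 0.984620
Stock lattice S(k, j) with j the centered position index:
  k=0: S(0,+0) = 21.9900
  k=1: S(1,-1) = 15.4177; S(1,+0) = 21.9900; S(1,+1) = 31.3639
  k=2: S(2,-2) = 10.8097; S(2,-1) = 15.4177; S(2,+0) = 21.9900; S(2,+1) = 31.3639; S(2,+2) = 44.7338
  k=3: S(3,-3) = 7.5790; S(3,-2) = 10.8097; S(3,-1) = 15.4177; S(3,+0) = 21.9900; S(3,+1) = 31.3639; S(3,+2) = 44.7338; S(3,+3) = 63.8029
Terminal payoffs V(N, j) = max(K - S_T, 0):
  V(3,-3) = 16.941036; V(3,-2) = 13.710267; V(3,-1) = 9.102282; V(3,+0) = 2.530000; V(3,+1) = 0.000000; V(3,+2) = 0.000000; V(3,+3) = 0.000000
Backward induction: V(k, j) = exp(-r*dt) * [p_u * V(k+1, j+1) + p_m * V(k+1, j) + p_d * V(k+1, j-1)]
  V(2,-2) = exp(-r*dt) * [p_u*9.102282 + p_m*13.710267 + p_d*16.941036] = 13.333303
  V(2,-1) = exp(-r*dt) * [p_u*2.530000 + p_m*9.102282 + p_d*13.710267] = 8.725389
  V(2,+0) = exp(-r*dt) * [p_u*0.000000 + p_m*2.530000 + p_d*9.102282] = 3.224009
  V(2,+1) = exp(-r*dt) * [p_u*0.000000 + p_m*0.000000 + p_d*2.530000] = 0.434518
  V(2,+2) = exp(-r*dt) * [p_u*0.000000 + p_m*0.000000 + p_d*0.000000] = 0.000000
  V(1,-1) = exp(-r*dt) * [p_u*3.224009 + p_m*8.725389 + p_d*13.333303] = 8.521835
  V(1,+0) = exp(-r*dt) * [p_u*0.434518 + p_m*3.224009 + p_d*8.725389] = 3.682820
  V(1,+1) = exp(-r*dt) * [p_u*0.000000 + p_m*0.434518 + p_d*3.224009] = 0.838935
  V(0,+0) = exp(-r*dt) * [p_u*0.838935 + p_m*3.682820 + p_d*8.521835] = 4.012306


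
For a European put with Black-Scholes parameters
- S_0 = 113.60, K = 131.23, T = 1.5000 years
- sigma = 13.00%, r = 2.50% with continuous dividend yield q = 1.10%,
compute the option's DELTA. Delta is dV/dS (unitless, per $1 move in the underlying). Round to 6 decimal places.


Answer: Delta = -0.743972

Derivation:
d1 = -0.6946062193; d2 = -0.8538230526
phi(d1) = 0.3134305630; exp(-qT) = 0.9836353794; exp(-rT) = 0.9631944177
N(-d1) = 0.7563489432
Delta = -exp(-qT) * N(-d1) = -0.9836353794 * 0.7563489432 = -0.743972


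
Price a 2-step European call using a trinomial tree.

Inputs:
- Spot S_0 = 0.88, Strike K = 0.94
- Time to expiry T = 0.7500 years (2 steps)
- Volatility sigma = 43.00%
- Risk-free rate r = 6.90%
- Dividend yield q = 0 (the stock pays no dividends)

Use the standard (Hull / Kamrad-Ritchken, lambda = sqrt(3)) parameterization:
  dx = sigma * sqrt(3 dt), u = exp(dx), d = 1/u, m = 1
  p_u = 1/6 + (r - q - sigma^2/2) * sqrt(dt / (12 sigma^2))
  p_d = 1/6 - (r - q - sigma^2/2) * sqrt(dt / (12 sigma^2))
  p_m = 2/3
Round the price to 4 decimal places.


dt = T/N = 0.375000; dx = sigma*sqrt(3*dt) = 0.456084
u = exp(dx) = 1.577883; d = 1/u = 0.633761
p_u = 0.157026, p_m = 0.666667, p_d = 0.176307
Discount per step: exp(-r*dt) = 0.974457
Stock lattice S(k, j) with j the centered position index:
  k=0: S(0,+0) = 0.8800
  k=1: S(1,-1) = 0.5577; S(1,+0) = 0.8800; S(1,+1) = 1.3885
  k=2: S(2,-2) = 0.3535; S(2,-1) = 0.5577; S(2,+0) = 0.8800; S(2,+1) = 1.3885; S(2,+2) = 2.1909
Terminal payoffs V(N, j) = max(S_T - K, 0):
  V(2,-2) = 0.000000; V(2,-1) = 0.000000; V(2,+0) = 0.000000; V(2,+1) = 0.448537; V(2,+2) = 1.250948
Backward induction: V(k, j) = exp(-r*dt) * [p_u * V(k+1, j+1) + p_m * V(k+1, j) + p_d * V(k+1, j-1)]
  V(1,-1) = exp(-r*dt) * [p_u*0.000000 + p_m*0.000000 + p_d*0.000000] = 0.000000
  V(1,+0) = exp(-r*dt) * [p_u*0.448537 + p_m*0.000000 + p_d*0.000000] = 0.068633
  V(1,+1) = exp(-r*dt) * [p_u*1.250948 + p_m*0.448537 + p_d*0.000000] = 0.482801
  V(0,+0) = exp(-r*dt) * [p_u*0.482801 + p_m*0.068633 + p_d*0.000000] = 0.118462

Answer: Price = V(0,0) = 0.1185


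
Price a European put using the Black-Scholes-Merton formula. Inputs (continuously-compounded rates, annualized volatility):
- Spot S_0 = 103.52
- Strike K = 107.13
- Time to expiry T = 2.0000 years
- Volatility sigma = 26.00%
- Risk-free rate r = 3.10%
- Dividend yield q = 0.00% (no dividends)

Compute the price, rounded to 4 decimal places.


d1 = (ln(S/K) + (r - q + 0.5*sigma^2) * T) / (sigma * sqrt(T)) = 0.25924107
d2 = d1 - sigma * sqrt(T) = -0.10845446
exp(-rT) = 0.93988289; exp(-qT) = 1.00000000
P = K * exp(-rT) * N(-d2) - S_0 * exp(-qT) * N(-d1)
N(-d1) = 0.39772462; N(-d2) = 0.54318240
P = 107.1300 * 0.93988289 * 0.54318240 - 103.5200 * 1.00000000 * 0.39772462 = 13.5204

Answer: Price = 13.5204


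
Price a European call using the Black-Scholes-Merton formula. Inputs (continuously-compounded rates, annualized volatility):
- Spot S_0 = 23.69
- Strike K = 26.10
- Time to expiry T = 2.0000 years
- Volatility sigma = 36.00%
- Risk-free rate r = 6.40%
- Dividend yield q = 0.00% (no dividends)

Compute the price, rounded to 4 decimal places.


Answer: Price = 5.0587

Derivation:
d1 = (ln(S/K) + (r - q + 0.5*sigma^2) * T) / (sigma * sqrt(T)) = 0.31567938
d2 = d1 - sigma * sqrt(T) = -0.19343750
exp(-rT) = 0.87985338; exp(-qT) = 1.00000000
C = S_0 * exp(-qT) * N(d1) - K * exp(-rT) * N(d2)
N(d1) = 0.62387706; N(d2) = 0.42330818
C = 23.6900 * 1.00000000 * 0.62387706 - 26.1000 * 0.87985338 * 0.42330818 = 5.0587


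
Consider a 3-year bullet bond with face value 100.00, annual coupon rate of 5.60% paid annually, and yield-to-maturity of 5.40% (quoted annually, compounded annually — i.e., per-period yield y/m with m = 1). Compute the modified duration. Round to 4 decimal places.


Coupon per period c = face * coupon_rate / m = 5.600000
Periods per year m = 1; per-period yield y/m = 0.054000
Number of cashflows N = 3
Cashflows (t years, CF_t, discount factor 1/(1+y/m)^(m*t), PV):
  t = 1.0000: CF_t = 5.600000, DF = 0.948767, PV = 5.313093
  t = 2.0000: CF_t = 5.600000, DF = 0.900158, PV = 5.040885
  t = 3.0000: CF_t = 105.600000, DF = 0.854040, PV = 90.186615
Price P = sum_t PV_t = 100.540593
First compute Macaulay numerator sum_t t * PV_t:
  t * PV_t at t = 1.0000: 5.313093
  t * PV_t at t = 2.0000: 10.081770
  t * PV_t at t = 3.0000: 270.559844
Macaulay duration D = 285.954708 / 100.540593 = 2.844172
Modified duration = D / (1 + y/m) = 2.844172 / (1 + 0.054000) = 2.698455

Answer: Modified duration = 2.6985


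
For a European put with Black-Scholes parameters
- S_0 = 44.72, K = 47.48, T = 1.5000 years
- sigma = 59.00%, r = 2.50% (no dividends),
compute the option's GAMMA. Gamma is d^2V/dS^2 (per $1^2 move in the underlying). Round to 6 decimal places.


Answer: Gamma = 0.011690

Derivation:
d1 = 0.3303175101; d2 = -0.3922819640
phi(d1) = 0.3777610742; exp(-qT) = 1.0000000000; exp(-rT) = 0.9631944177
Gamma = exp(-qT) * phi(d1) / (S * sigma * sqrt(T)) = 1.0000000000 * 0.3777610742 / (44.7200 * 0.5900 * 1.2247448714) = 0.011690


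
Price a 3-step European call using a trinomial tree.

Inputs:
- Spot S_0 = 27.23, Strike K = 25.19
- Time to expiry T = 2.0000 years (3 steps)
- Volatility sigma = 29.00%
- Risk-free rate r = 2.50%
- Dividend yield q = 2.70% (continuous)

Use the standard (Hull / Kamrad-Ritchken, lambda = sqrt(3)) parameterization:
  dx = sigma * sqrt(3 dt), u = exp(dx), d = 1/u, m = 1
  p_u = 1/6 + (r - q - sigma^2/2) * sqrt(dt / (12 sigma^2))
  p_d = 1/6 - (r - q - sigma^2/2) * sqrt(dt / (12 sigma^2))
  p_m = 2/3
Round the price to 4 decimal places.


Answer: Price = V(0,0) = 4.9065

Derivation:
dt = T/N = 0.666667; dx = sigma*sqrt(3*dt) = 0.410122
u = exp(dx) = 1.507002; d = 1/u = 0.663569
p_u = 0.130864, p_m = 0.666667, p_d = 0.202469
Discount per step: exp(-r*dt) = 0.983471
Stock lattice S(k, j) with j the centered position index:
  k=0: S(0,+0) = 27.2300
  k=1: S(1,-1) = 18.0690; S(1,+0) = 27.2300; S(1,+1) = 41.0357
  k=2: S(2,-2) = 11.9900; S(2,-1) = 18.0690; S(2,+0) = 27.2300; S(2,+1) = 41.0357; S(2,+2) = 61.8408
  k=3: S(3,-3) = 7.9562; S(3,-2) = 11.9900; S(3,-1) = 18.0690; S(3,+0) = 27.2300; S(3,+1) = 41.0357; S(3,+2) = 61.8408; S(3,+3) = 93.1942
Terminal payoffs V(N, j) = max(S_T - K, 0):
  V(3,-3) = 0.000000; V(3,-2) = 0.000000; V(3,-1) = 0.000000; V(3,+0) = 2.040000; V(3,+1) = 15.845652; V(3,+2) = 36.650790; V(3,+3) = 68.004164
Backward induction: V(k, j) = exp(-r*dt) * [p_u * V(k+1, j+1) + p_m * V(k+1, j) + p_d * V(k+1, j-1)]
  V(2,-2) = exp(-r*dt) * [p_u*0.000000 + p_m*0.000000 + p_d*0.000000] = 0.000000
  V(2,-1) = exp(-r*dt) * [p_u*2.040000 + p_m*0.000000 + p_d*0.000000] = 0.262551
  V(2,+0) = exp(-r*dt) * [p_u*15.845652 + p_m*2.040000 + p_d*0.000000] = 3.376877
  V(2,+1) = exp(-r*dt) * [p_u*36.650790 + p_m*15.845652 + p_d*2.040000] = 15.512379
  V(2,+2) = exp(-r*dt) * [p_u*68.004164 + p_m*36.650790 + p_d*15.845652] = 35.937454
  V(1,-1) = exp(-r*dt) * [p_u*3.376877 + p_m*0.262551 + p_d*0.000000] = 0.606749
  V(1,+0) = exp(-r*dt) * [p_u*15.512379 + p_m*3.376877 + p_d*0.262551] = 4.262785
  V(1,+1) = exp(-r*dt) * [p_u*35.937454 + p_m*15.512379 + p_d*3.376877] = 15.468264
  V(0,+0) = exp(-r*dt) * [p_u*15.468264 + p_m*4.262785 + p_d*0.606749] = 4.906488


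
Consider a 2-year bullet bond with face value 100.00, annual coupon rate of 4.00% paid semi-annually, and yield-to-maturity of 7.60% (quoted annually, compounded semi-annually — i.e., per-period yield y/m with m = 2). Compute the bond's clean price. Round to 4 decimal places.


Coupon per period c = face * coupon_rate / m = 2.000000
Periods per year m = 2; per-period yield y/m = 0.038000
Number of cashflows N = 4
Cashflows (t years, CF_t, discount factor 1/(1+y/m)^(m*t), PV):
  t = 0.5000: CF_t = 2.000000, DF = 0.963391, PV = 1.926782
  t = 1.0000: CF_t = 2.000000, DF = 0.928122, PV = 1.856245
  t = 1.5000: CF_t = 2.000000, DF = 0.894145, PV = 1.788290
  t = 2.0000: CF_t = 102.000000, DF = 0.861411, PV = 87.863957
Price P = sum_t PV_t = 93.435274

Answer: Price = 93.4353


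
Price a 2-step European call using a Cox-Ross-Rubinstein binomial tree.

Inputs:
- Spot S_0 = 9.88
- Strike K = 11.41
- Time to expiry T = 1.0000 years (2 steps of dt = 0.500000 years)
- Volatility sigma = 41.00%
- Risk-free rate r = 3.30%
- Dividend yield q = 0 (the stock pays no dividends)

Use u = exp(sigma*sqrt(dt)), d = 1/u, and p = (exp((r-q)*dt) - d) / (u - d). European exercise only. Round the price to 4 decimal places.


Answer: Price = V(0,0) = 1.2558

Derivation:
dt = T/N = 0.500000
u = exp(sigma*sqrt(dt)) = 1.336312; d = 1/u = 0.748328
p = (exp((r-q)*dt) - d) / (u - d) = 0.456320
Discount per step: exp(-r*dt) = 0.983635
Stock lattice S(k, i) with i counting down-moves:
  k=0: S(0,0) = 9.8800
  k=1: S(1,0) = 13.2028; S(1,1) = 7.3935
  k=2: S(2,0) = 17.6430; S(2,1) = 9.8800; S(2,2) = 5.5327
Terminal payoffs V(N, i) = max(S_T - K, 0):
  V(2,0) = 6.233017; V(2,1) = 0.000000; V(2,2) = 0.000000
Backward induction: V(k, i) = exp(-r*dt) * [p * V(k+1, i) + (1-p) * V(k+1, i+1)].
  V(1,0) = exp(-r*dt) * [p*6.233017 + (1-p)*0.000000] = 2.797704
  V(1,1) = exp(-r*dt) * [p*0.000000 + (1-p)*0.000000] = 0.000000
  V(0,0) = exp(-r*dt) * [p*2.797704 + (1-p)*0.000000] = 1.255756


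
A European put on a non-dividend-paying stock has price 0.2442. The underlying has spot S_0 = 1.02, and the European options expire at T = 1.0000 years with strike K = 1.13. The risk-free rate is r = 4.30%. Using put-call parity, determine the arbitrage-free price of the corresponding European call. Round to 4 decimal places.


Answer: Call price = 0.1818

Derivation:
Put-call parity: C - P = S_0 * exp(-qT) - K * exp(-rT).
S_0 * exp(-qT) = 1.0200 * 1.00000000 = 1.02000000
K * exp(-rT) = 1.1300 * 0.95791139 = 1.08243987
C = P + S*exp(-qT) - K*exp(-rT)
C = 0.2442 + 1.02000000 - 1.08243987 = 0.1818


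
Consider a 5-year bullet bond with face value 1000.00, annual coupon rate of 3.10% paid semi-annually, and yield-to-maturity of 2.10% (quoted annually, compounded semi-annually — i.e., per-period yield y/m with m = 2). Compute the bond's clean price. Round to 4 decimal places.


Answer: Price = 1047.2298

Derivation:
Coupon per period c = face * coupon_rate / m = 15.500000
Periods per year m = 2; per-period yield y/m = 0.010500
Number of cashflows N = 10
Cashflows (t years, CF_t, discount factor 1/(1+y/m)^(m*t), PV):
  t = 0.5000: CF_t = 15.500000, DF = 0.989609, PV = 15.338941
  t = 1.0000: CF_t = 15.500000, DF = 0.979326, PV = 15.179556
  t = 1.5000: CF_t = 15.500000, DF = 0.969150, PV = 15.021827
  t = 2.0000: CF_t = 15.500000, DF = 0.959080, PV = 14.865736
  t = 2.5000: CF_t = 15.500000, DF = 0.949114, PV = 14.711268
  t = 3.0000: CF_t = 15.500000, DF = 0.939252, PV = 14.558405
  t = 3.5000: CF_t = 15.500000, DF = 0.929492, PV = 14.407130
  t = 4.0000: CF_t = 15.500000, DF = 0.919834, PV = 14.257427
  t = 4.5000: CF_t = 15.500000, DF = 0.910276, PV = 14.109280
  t = 5.0000: CF_t = 1015.500000, DF = 0.900818, PV = 914.780186
Price P = sum_t PV_t = 1047.229755


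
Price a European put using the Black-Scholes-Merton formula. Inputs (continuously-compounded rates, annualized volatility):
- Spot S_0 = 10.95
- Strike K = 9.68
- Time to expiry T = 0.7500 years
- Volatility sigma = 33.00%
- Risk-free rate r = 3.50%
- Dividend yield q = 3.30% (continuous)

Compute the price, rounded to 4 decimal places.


Answer: Price = 0.6224

Derivation:
d1 = (ln(S/K) + (r - q + 0.5*sigma^2) * T) / (sigma * sqrt(T)) = 0.57950240
d2 = d1 - sigma * sqrt(T) = 0.29371402
exp(-rT) = 0.97409154; exp(-qT) = 0.97555377
P = K * exp(-rT) * N(-d2) - S_0 * exp(-qT) * N(-d1)
N(-d1) = 0.28112511; N(-d2) = 0.38448822
P = 9.6800 * 0.97409154 * 0.38448822 - 10.9500 * 0.97555377 * 0.28112511 = 0.6224


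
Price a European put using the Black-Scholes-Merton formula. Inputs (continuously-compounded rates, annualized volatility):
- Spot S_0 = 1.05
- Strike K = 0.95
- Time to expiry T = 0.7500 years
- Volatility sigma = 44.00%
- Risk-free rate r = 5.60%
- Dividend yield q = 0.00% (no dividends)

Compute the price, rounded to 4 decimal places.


d1 = (ln(S/K) + (r - q + 0.5*sigma^2) * T) / (sigma * sqrt(T)) = 0.56339797
d2 = d1 - sigma * sqrt(T) = 0.18234679
exp(-rT) = 0.95886978; exp(-qT) = 1.00000000
P = K * exp(-rT) * N(-d2) - S_0 * exp(-qT) * N(-d1)
N(-d1) = 0.28658196; N(-d2) = 0.42765529
P = 0.9500 * 0.95886978 * 0.42765529 - 1.0500 * 1.00000000 * 0.28658196 = 0.0887

Answer: Price = 0.0887


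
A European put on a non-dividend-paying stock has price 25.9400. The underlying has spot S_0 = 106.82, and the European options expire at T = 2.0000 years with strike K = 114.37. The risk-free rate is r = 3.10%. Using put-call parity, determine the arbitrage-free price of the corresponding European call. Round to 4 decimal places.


Put-call parity: C - P = S_0 * exp(-qT) - K * exp(-rT).
S_0 * exp(-qT) = 106.8200 * 1.00000000 = 106.82000000
K * exp(-rT) = 114.3700 * 0.93988289 = 107.49440576
C = P + S*exp(-qT) - K*exp(-rT)
C = 25.9400 + 106.82000000 - 107.49440576 = 25.2656

Answer: Call price = 25.2656


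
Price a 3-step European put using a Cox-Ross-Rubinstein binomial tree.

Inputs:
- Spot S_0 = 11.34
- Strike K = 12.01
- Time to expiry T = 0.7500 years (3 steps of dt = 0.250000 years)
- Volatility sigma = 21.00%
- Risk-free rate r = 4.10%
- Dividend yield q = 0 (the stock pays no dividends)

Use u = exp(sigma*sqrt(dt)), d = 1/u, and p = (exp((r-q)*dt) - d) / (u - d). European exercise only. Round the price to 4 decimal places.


Answer: Price = V(0,0) = 1.0172

Derivation:
dt = T/N = 0.250000
u = exp(sigma*sqrt(dt)) = 1.110711; d = 1/u = 0.900325
p = (exp((r-q)*dt) - d) / (u - d) = 0.522745
Discount per step: exp(-r*dt) = 0.989802
Stock lattice S(k, i) with i counting down-moves:
  k=0: S(0,0) = 11.3400
  k=1: S(1,0) = 12.5955; S(1,1) = 10.2097
  k=2: S(2,0) = 13.9899; S(2,1) = 11.3400; S(2,2) = 9.1920
  k=3: S(3,0) = 15.5387; S(3,1) = 12.5955; S(3,2) = 10.2097; S(3,3) = 8.2758
Terminal payoffs V(N, i) = max(K - S_T, 0):
  V(3,0) = 0.000000; V(3,1) = 0.000000; V(3,2) = 1.800320; V(3,3) = 3.734194
Backward induction: V(k, i) = exp(-r*dt) * [p * V(k+1, i) + (1-p) * V(k+1, i+1)].
  V(2,0) = exp(-r*dt) * [p*0.000000 + (1-p)*0.000000] = 0.000000
  V(2,1) = exp(-r*dt) * [p*0.000000 + (1-p)*1.800320] = 0.850450
  V(2,2) = exp(-r*dt) * [p*1.800320 + (1-p)*3.734194] = 2.695501
  V(1,0) = exp(-r*dt) * [p*0.000000 + (1-p)*0.850450] = 0.401743
  V(1,1) = exp(-r*dt) * [p*0.850450 + (1-p)*2.695501] = 1.713359
  V(0,0) = exp(-r*dt) * [p*0.401743 + (1-p)*1.713359] = 1.017238


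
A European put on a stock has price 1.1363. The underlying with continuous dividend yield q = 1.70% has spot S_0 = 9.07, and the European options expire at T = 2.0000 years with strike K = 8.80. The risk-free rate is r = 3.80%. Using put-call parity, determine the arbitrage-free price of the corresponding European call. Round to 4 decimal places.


Put-call parity: C - P = S_0 * exp(-qT) - K * exp(-rT).
S_0 * exp(-qT) = 9.0700 * 0.96657150 = 8.76680355
K * exp(-rT) = 8.8000 * 0.92681621 = 8.15598262
C = P + S*exp(-qT) - K*exp(-rT)
C = 1.1363 + 8.76680355 - 8.15598262 = 1.7471

Answer: Call price = 1.7471
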